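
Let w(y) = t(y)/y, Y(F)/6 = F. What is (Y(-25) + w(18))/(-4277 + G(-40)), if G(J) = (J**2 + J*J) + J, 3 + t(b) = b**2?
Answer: 793/6702 ≈ 0.11832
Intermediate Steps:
Y(F) = 6*F
t(b) = -3 + b**2
G(J) = J + 2*J**2 (G(J) = (J**2 + J**2) + J = 2*J**2 + J = J + 2*J**2)
w(y) = (-3 + y**2)/y
(Y(-25) + w(18))/(-4277 + G(-40)) = (6*(-25) + (18 - 3/18))/(-4277 - 40*(1 + 2*(-40))) = (-150 + (18 - 3*1/18))/(-4277 - 40*(1 - 80)) = (-150 + (18 - 1/6))/(-4277 - 40*(-79)) = (-150 + 107/6)/(-4277 + 3160) = -793/6/(-1117) = -793/6*(-1/1117) = 793/6702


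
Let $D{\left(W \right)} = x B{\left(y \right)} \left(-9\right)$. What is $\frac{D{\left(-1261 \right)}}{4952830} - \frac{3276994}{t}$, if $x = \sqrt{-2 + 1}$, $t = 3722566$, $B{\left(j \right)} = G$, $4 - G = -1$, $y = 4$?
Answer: $- \frac{1638497}{1861283} - \frac{9 i}{990566} \approx -0.88031 - 9.0857 \cdot 10^{-6} i$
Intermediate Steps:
$G = 5$ ($G = 4 - -1 = 4 + 1 = 5$)
$B{\left(j \right)} = 5$
$x = i$ ($x = \sqrt{-1} = i \approx 1.0 i$)
$D{\left(W \right)} = - 45 i$ ($D{\left(W \right)} = i 5 \left(-9\right) = 5 i \left(-9\right) = - 45 i$)
$\frac{D{\left(-1261 \right)}}{4952830} - \frac{3276994}{t} = \frac{\left(-45\right) i}{4952830} - \frac{3276994}{3722566} = - 45 i \frac{1}{4952830} - \frac{1638497}{1861283} = - \frac{9 i}{990566} - \frac{1638497}{1861283} = - \frac{1638497}{1861283} - \frac{9 i}{990566}$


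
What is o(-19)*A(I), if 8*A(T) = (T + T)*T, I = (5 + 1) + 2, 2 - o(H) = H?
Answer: 336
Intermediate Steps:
o(H) = 2 - H
I = 8 (I = 6 + 2 = 8)
A(T) = T²/4 (A(T) = ((T + T)*T)/8 = ((2*T)*T)/8 = (2*T²)/8 = T²/4)
o(-19)*A(I) = (2 - 1*(-19))*((¼)*8²) = (2 + 19)*((¼)*64) = 21*16 = 336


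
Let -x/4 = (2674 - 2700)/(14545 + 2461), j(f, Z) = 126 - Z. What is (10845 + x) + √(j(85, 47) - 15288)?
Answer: 92215087/8503 + I*√15209 ≈ 10845.0 + 123.32*I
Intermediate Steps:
x = 52/8503 (x = -4*(2674 - 2700)/(14545 + 2461) = -(-104)/17006 = -4*(-13/8503) = 52/8503 ≈ 0.0061155)
(10845 + x) + √(j(85, 47) - 15288) = (10845 + 52/8503) + √((126 - 1*47) - 15288) = 92215087/8503 + √((126 - 47) - 15288) = 92215087/8503 + √(79 - 15288) = 92215087/8503 + √(-15209) = 92215087/8503 + I*√15209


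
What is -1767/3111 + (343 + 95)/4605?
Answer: -752713/1591795 ≈ -0.47287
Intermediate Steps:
-1767/3111 + (343 + 95)/4605 = -1767*1/3111 + 438*(1/4605) = -589/1037 + 146/1535 = -752713/1591795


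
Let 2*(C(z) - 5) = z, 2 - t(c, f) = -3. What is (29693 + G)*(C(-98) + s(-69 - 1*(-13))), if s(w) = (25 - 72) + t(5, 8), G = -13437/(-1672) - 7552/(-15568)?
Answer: -2077764239499/813428 ≈ -2.5543e+6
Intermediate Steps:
t(c, f) = 5 (t(c, f) = 2 - 1*(-3) = 2 + 3 = 5)
C(z) = 5 + z/2
G = 13863385/1626856 (G = -13437*(-1/1672) - 7552*(-1/15568) = 13437/1672 + 472/973 = 13863385/1626856 ≈ 8.5216)
s(w) = -42 (s(w) = (25 - 72) + 5 = -47 + 5 = -42)
(29693 + G)*(C(-98) + s(-69 - 1*(-13))) = (29693 + 13863385/1626856)*((5 + (½)*(-98)) - 42) = 48320098593*((5 - 49) - 42)/1626856 = 48320098593*(-44 - 42)/1626856 = (48320098593/1626856)*(-86) = -2077764239499/813428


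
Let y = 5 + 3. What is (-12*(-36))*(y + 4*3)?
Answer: 8640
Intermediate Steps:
y = 8
(-12*(-36))*(y + 4*3) = (-12*(-36))*(8 + 4*3) = 432*(8 + 12) = 432*20 = 8640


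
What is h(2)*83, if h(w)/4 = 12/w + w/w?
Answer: 2324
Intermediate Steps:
h(w) = 4 + 48/w (h(w) = 4*(12/w + w/w) = 4*(12/w + 1) = 4*(1 + 12/w) = 4 + 48/w)
h(2)*83 = (4 + 48/2)*83 = (4 + 48*(½))*83 = (4 + 24)*83 = 28*83 = 2324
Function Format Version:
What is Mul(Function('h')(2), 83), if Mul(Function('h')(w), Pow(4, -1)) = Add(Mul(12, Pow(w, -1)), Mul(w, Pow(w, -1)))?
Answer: 2324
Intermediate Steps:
Function('h')(w) = Add(4, Mul(48, Pow(w, -1))) (Function('h')(w) = Mul(4, Add(Mul(12, Pow(w, -1)), Mul(w, Pow(w, -1)))) = Mul(4, Add(Mul(12, Pow(w, -1)), 1)) = Mul(4, Add(1, Mul(12, Pow(w, -1)))) = Add(4, Mul(48, Pow(w, -1))))
Mul(Function('h')(2), 83) = Mul(Add(4, Mul(48, Pow(2, -1))), 83) = Mul(Add(4, Mul(48, Rational(1, 2))), 83) = Mul(Add(4, 24), 83) = Mul(28, 83) = 2324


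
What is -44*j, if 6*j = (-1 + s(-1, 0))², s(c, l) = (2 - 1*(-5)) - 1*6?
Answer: 0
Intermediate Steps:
s(c, l) = 1 (s(c, l) = (2 + 5) - 6 = 7 - 6 = 1)
j = 0 (j = (-1 + 1)²/6 = (⅙)*0² = (⅙)*0 = 0)
-44*j = -44*0 = 0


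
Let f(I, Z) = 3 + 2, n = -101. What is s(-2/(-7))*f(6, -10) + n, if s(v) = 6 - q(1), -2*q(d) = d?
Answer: -137/2 ≈ -68.500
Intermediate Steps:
q(d) = -d/2
f(I, Z) = 5
s(v) = 13/2 (s(v) = 6 - (-1)/2 = 6 - 1*(-½) = 6 + ½ = 13/2)
s(-2/(-7))*f(6, -10) + n = (13/2)*5 - 101 = 65/2 - 101 = -137/2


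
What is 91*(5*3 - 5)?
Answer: 910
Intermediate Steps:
91*(5*3 - 5) = 91*(15 - 5) = 91*10 = 910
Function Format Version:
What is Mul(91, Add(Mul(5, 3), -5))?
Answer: 910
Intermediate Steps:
Mul(91, Add(Mul(5, 3), -5)) = Mul(91, Add(15, -5)) = Mul(91, 10) = 910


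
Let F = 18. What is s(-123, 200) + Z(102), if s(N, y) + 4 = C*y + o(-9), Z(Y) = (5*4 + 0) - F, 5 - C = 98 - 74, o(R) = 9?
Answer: -3793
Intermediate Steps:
C = -19 (C = 5 - (98 - 74) = 5 - 1*24 = 5 - 24 = -19)
Z(Y) = 2 (Z(Y) = (5*4 + 0) - 1*18 = (20 + 0) - 18 = 20 - 18 = 2)
s(N, y) = 5 - 19*y (s(N, y) = -4 + (-19*y + 9) = -4 + (9 - 19*y) = 5 - 19*y)
s(-123, 200) + Z(102) = (5 - 19*200) + 2 = (5 - 3800) + 2 = -3795 + 2 = -3793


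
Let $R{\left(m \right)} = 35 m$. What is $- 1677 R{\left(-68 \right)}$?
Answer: $3991260$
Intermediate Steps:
$- 1677 R{\left(-68 \right)} = - 1677 \cdot 35 \left(-68\right) = \left(-1677\right) \left(-2380\right) = 3991260$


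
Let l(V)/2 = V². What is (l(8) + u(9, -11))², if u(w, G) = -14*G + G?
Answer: 73441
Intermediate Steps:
u(w, G) = -13*G
l(V) = 2*V²
(l(8) + u(9, -11))² = (2*8² - 13*(-11))² = (2*64 + 143)² = (128 + 143)² = 271² = 73441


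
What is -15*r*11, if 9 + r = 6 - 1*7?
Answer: 1650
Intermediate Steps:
r = -10 (r = -9 + (6 - 1*7) = -9 + (6 - 7) = -9 - 1 = -10)
-15*r*11 = -15*(-10)*11 = 150*11 = 1650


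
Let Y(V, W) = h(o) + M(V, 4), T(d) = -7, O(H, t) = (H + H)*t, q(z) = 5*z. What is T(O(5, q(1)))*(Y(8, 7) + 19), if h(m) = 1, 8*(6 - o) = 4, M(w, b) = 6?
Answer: -182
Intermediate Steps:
o = 11/2 (o = 6 - ⅛*4 = 6 - ½ = 11/2 ≈ 5.5000)
O(H, t) = 2*H*t (O(H, t) = (2*H)*t = 2*H*t)
Y(V, W) = 7 (Y(V, W) = 1 + 6 = 7)
T(O(5, q(1)))*(Y(8, 7) + 19) = -7*(7 + 19) = -7*26 = -182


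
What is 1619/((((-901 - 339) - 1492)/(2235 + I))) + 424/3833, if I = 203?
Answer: -7564080129/5235878 ≈ -1444.7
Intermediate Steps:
1619/((((-901 - 339) - 1492)/(2235 + I))) + 424/3833 = 1619/((((-901 - 339) - 1492)/(2235 + 203))) + 424/3833 = 1619/(((-1240 - 1492)/2438)) + 424*(1/3833) = 1619/((-2732*1/2438)) + 424/3833 = 1619/(-1366/1219) + 424/3833 = 1619*(-1219/1366) + 424/3833 = -1973561/1366 + 424/3833 = -7564080129/5235878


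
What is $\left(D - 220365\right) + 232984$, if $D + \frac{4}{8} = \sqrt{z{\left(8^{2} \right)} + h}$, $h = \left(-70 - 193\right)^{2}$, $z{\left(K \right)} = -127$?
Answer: $\frac{25237}{2} + \sqrt{69042} \approx 12881.0$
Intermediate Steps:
$h = 69169$ ($h = \left(-263\right)^{2} = 69169$)
$D = - \frac{1}{2} + \sqrt{69042}$ ($D = - \frac{1}{2} + \sqrt{-127 + 69169} = - \frac{1}{2} + \sqrt{69042} \approx 262.26$)
$\left(D - 220365\right) + 232984 = \left(\left(- \frac{1}{2} + \sqrt{69042}\right) - 220365\right) + 232984 = \left(- \frac{440731}{2} + \sqrt{69042}\right) + 232984 = \frac{25237}{2} + \sqrt{69042}$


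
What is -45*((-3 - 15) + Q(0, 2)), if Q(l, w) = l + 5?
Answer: 585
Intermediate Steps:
Q(l, w) = 5 + l
-45*((-3 - 15) + Q(0, 2)) = -45*((-3 - 15) + (5 + 0)) = -45*(-18 + 5) = -45*(-13) = 585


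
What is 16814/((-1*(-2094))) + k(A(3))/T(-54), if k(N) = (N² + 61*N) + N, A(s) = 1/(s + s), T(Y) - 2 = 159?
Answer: 16372501/2022804 ≈ 8.0940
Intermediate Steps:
T(Y) = 161 (T(Y) = 2 + 159 = 161)
A(s) = 1/(2*s)
k(N) = N² + 62*N
16814/((-1*(-2094))) + k(A(3))/T(-54) = 16814/((-1*(-2094))) + (((½)/3)*(62 + (½)/3))/161 = 16814/2094 + (((½)*(⅓))*(62 + (½)*(⅓)))*(1/161) = 16814*(1/2094) + ((62 + ⅙)/6)*(1/161) = 8407/1047 + ((⅙)*(373/6))*(1/161) = 8407/1047 + (373/36)*(1/161) = 8407/1047 + 373/5796 = 16372501/2022804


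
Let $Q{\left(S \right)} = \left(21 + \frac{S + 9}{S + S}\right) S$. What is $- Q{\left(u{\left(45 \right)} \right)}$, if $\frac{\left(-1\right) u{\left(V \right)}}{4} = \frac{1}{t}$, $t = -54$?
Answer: $- \frac{329}{54} \approx -6.0926$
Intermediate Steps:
$u{\left(V \right)} = \frac{2}{27}$ ($u{\left(V \right)} = - \frac{4}{-54} = \left(-4\right) \left(- \frac{1}{54}\right) = \frac{2}{27}$)
$Q{\left(S \right)} = S \left(21 + \frac{9 + S}{2 S}\right)$ ($Q{\left(S \right)} = \left(21 + \frac{9 + S}{2 S}\right) S = S \left(21 + \frac{9 + S}{2 S}\right)$)
$- Q{\left(u{\left(45 \right)} \right)} = - (\frac{9}{2} + \frac{43}{2} \cdot \frac{2}{27}) = - (\frac{9}{2} + \frac{43}{27}) = \left(-1\right) \frac{329}{54} = - \frac{329}{54}$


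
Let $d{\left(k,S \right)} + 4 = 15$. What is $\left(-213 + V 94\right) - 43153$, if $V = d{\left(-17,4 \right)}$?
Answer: $-42332$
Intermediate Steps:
$d{\left(k,S \right)} = 11$ ($d{\left(k,S \right)} = -4 + 15 = 11$)
$V = 11$
$\left(-213 + V 94\right) - 43153 = \left(-213 + 11 \cdot 94\right) - 43153 = \left(-213 + 1034\right) - 43153 = 821 - 43153 = -42332$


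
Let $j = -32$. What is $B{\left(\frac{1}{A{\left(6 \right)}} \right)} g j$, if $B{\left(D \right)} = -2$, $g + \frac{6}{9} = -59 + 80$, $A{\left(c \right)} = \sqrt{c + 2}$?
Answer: $\frac{3904}{3} \approx 1301.3$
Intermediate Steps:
$A{\left(c \right)} = \sqrt{2 + c}$
$g = \frac{61}{3}$ ($g = - \frac{2}{3} + \left(-59 + 80\right) = - \frac{2}{3} + 21 = \frac{61}{3} \approx 20.333$)
$B{\left(\frac{1}{A{\left(6 \right)}} \right)} g j = \left(-2\right) \frac{61}{3} \left(-32\right) = \left(- \frac{122}{3}\right) \left(-32\right) = \frac{3904}{3}$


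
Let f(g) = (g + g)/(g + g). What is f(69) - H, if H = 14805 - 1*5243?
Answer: -9561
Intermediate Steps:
H = 9562 (H = 14805 - 5243 = 9562)
f(g) = 1 (f(g) = (2*g)/((2*g)) = (2*g)*(1/(2*g)) = 1)
f(69) - H = 1 - 1*9562 = 1 - 9562 = -9561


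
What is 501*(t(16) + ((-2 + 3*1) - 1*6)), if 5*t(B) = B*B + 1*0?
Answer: 115731/5 ≈ 23146.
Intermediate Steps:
t(B) = B²/5 (t(B) = (B*B + 1*0)/5 = (B² + 0)/5 = B²/5)
501*(t(16) + ((-2 + 3*1) - 1*6)) = 501*((⅕)*16² + ((-2 + 3*1) - 1*6)) = 501*((⅕)*256 + ((-2 + 3) - 6)) = 501*(256/5 + (1 - 6)) = 501*(256/5 - 5) = 501*(231/5) = 115731/5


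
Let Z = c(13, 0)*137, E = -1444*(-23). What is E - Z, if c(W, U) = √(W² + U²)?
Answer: 31431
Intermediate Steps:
E = 33212
c(W, U) = √(U² + W²)
Z = 1781 (Z = √(0² + 13²)*137 = √(0 + 169)*137 = √169*137 = 13*137 = 1781)
E - Z = 33212 - 1*1781 = 33212 - 1781 = 31431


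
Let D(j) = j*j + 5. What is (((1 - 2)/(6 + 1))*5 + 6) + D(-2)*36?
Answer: 2305/7 ≈ 329.29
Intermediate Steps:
D(j) = 5 + j**2 (D(j) = j**2 + 5 = 5 + j**2)
(((1 - 2)/(6 + 1))*5 + 6) + D(-2)*36 = (((1 - 2)/(6 + 1))*5 + 6) + (5 + (-2)**2)*36 = (-1/7*5 + 6) + (5 + 4)*36 = (-1*1/7*5 + 6) + 9*36 = (-1/7*5 + 6) + 324 = (-5/7 + 6) + 324 = 37/7 + 324 = 2305/7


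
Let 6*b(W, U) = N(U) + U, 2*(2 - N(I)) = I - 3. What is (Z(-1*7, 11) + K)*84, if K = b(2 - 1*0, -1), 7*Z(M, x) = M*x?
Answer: -882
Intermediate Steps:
N(I) = 7/2 - I/2 (N(I) = 2 - (I - 3)/2 = 2 - (-3 + I)/2 = 2 + (3/2 - I/2) = 7/2 - I/2)
Z(M, x) = M*x/7 (Z(M, x) = (M*x)/7 = M*x/7)
b(W, U) = 7/12 + U/12 (b(W, U) = ((7/2 - U/2) + U)/6 = (7/2 + U/2)/6 = 7/12 + U/12)
K = 1/2 (K = 7/12 + (1/12)*(-1) = 7/12 - 1/12 = 1/2 ≈ 0.50000)
(Z(-1*7, 11) + K)*84 = ((1/7)*(-1*7)*11 + 1/2)*84 = ((1/7)*(-7)*11 + 1/2)*84 = (-11 + 1/2)*84 = -21/2*84 = -882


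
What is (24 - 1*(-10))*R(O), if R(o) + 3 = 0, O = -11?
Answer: -102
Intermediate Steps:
R(o) = -3 (R(o) = -3 + 0 = -3)
(24 - 1*(-10))*R(O) = (24 - 1*(-10))*(-3) = (24 + 10)*(-3) = 34*(-3) = -102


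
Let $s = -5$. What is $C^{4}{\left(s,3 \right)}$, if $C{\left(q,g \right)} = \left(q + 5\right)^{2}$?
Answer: $0$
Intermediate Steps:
$C{\left(q,g \right)} = \left(5 + q\right)^{2}$
$C^{4}{\left(s,3 \right)} = \left(\left(5 - 5\right)^{2}\right)^{4} = \left(0^{2}\right)^{4} = 0^{4} = 0$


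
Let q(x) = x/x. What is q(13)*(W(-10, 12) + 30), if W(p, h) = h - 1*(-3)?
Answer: 45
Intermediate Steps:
W(p, h) = 3 + h (W(p, h) = h + 3 = 3 + h)
q(x) = 1
q(13)*(W(-10, 12) + 30) = 1*((3 + 12) + 30) = 1*(15 + 30) = 1*45 = 45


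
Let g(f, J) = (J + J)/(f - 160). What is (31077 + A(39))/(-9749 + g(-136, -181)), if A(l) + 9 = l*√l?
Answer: -4598064/1442671 - 5772*√39/1442671 ≈ -3.2122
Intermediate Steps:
A(l) = -9 + l^(3/2) (A(l) = -9 + l*√l = -9 + l^(3/2))
g(f, J) = 2*J/(-160 + f) (g(f, J) = (2*J)/(-160 + f) = 2*J/(-160 + f))
(31077 + A(39))/(-9749 + g(-136, -181)) = (31077 + (-9 + 39^(3/2)))/(-9749 + 2*(-181)/(-160 - 136)) = (31077 + (-9 + 39*√39))/(-9749 + 2*(-181)/(-296)) = (31068 + 39*√39)/(-9749 + 2*(-181)*(-1/296)) = (31068 + 39*√39)/(-9749 + 181/148) = (31068 + 39*√39)/(-1442671/148) = (31068 + 39*√39)*(-148/1442671) = -4598064/1442671 - 5772*√39/1442671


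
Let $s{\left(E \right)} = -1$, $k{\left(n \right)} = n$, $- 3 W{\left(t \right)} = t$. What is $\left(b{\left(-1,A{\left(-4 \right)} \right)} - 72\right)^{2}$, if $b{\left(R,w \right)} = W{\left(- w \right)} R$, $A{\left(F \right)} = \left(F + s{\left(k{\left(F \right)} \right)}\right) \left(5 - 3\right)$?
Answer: $\frac{42436}{9} \approx 4715.1$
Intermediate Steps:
$W{\left(t \right)} = - \frac{t}{3}$
$A{\left(F \right)} = -2 + 2 F$ ($A{\left(F \right)} = \left(F - 1\right) \left(5 - 3\right) = \left(-1 + F\right) 2 = -2 + 2 F$)
$b{\left(R,w \right)} = \frac{R w}{3}$ ($b{\left(R,w \right)} = - \frac{\left(-1\right) w}{3} R = \frac{w}{3} R = \frac{R w}{3}$)
$\left(b{\left(-1,A{\left(-4 \right)} \right)} - 72\right)^{2} = \left(\frac{1}{3} \left(-1\right) \left(-2 + 2 \left(-4\right)\right) - 72\right)^{2} = \left(\frac{1}{3} \left(-1\right) \left(-2 - 8\right) - 72\right)^{2} = \left(\frac{1}{3} \left(-1\right) \left(-10\right) - 72\right)^{2} = \left(\frac{10}{3} - 72\right)^{2} = \left(- \frac{206}{3}\right)^{2} = \frac{42436}{9}$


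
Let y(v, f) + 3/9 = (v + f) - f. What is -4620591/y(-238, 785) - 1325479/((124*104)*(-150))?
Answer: 412540944749/21278400 ≈ 19388.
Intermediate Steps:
y(v, f) = -1/3 + v (y(v, f) = -1/3 + ((v + f) - f) = -1/3 + ((f + v) - f) = -1/3 + v)
-4620591/y(-238, 785) - 1325479/((124*104)*(-150)) = -4620591/(-1/3 - 238) - 1325479/((124*104)*(-150)) = -4620591/(-715/3) - 1325479/(12896*(-150)) = -4620591*(-3/715) - 1325479/(-1934400) = 13861773/715 - 1325479*(-1/1934400) = 13861773/715 + 1325479/1934400 = 412540944749/21278400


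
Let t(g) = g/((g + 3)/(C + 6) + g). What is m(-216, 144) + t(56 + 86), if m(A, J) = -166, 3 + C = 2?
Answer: -28244/171 ≈ -165.17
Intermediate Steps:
C = -1 (C = -3 + 2 = -1)
t(g) = g/(⅗ + 6*g/5) (t(g) = g/((g + 3)/(-1 + 6) + g) = g/((3 + g)/5 + g) = g/((3 + g)*(⅕) + g) = g/((⅗ + g/5) + g) = g/(⅗ + 6*g/5))
m(-216, 144) + t(56 + 86) = -166 + 5*(56 + 86)/(3*(1 + 2*(56 + 86))) = -166 + (5/3)*142/(1 + 2*142) = -166 + (5/3)*142/(1 + 284) = -166 + (5/3)*142/285 = -166 + (5/3)*142*(1/285) = -166 + 142/171 = -28244/171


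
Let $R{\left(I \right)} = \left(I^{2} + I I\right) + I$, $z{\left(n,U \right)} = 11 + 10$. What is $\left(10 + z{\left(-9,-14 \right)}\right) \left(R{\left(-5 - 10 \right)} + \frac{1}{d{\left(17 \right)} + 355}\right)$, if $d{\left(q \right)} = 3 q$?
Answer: $\frac{5474941}{406} \approx 13485.0$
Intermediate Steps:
$z{\left(n,U \right)} = 21$
$R{\left(I \right)} = I + 2 I^{2}$ ($R{\left(I \right)} = \left(I^{2} + I^{2}\right) + I = 2 I^{2} + I = I + 2 I^{2}$)
$\left(10 + z{\left(-9,-14 \right)}\right) \left(R{\left(-5 - 10 \right)} + \frac{1}{d{\left(17 \right)} + 355}\right) = \left(10 + 21\right) \left(\left(-5 - 10\right) \left(1 + 2 \left(-5 - 10\right)\right) + \frac{1}{3 \cdot 17 + 355}\right) = 31 \left(\left(-5 - 10\right) \left(1 + 2 \left(-5 - 10\right)\right) + \frac{1}{51 + 355}\right) = 31 \left(- 15 \left(1 + 2 \left(-15\right)\right) + \frac{1}{406}\right) = 31 \left(- 15 \left(1 - 30\right) + \frac{1}{406}\right) = 31 \left(\left(-15\right) \left(-29\right) + \frac{1}{406}\right) = 31 \left(435 + \frac{1}{406}\right) = 31 \cdot \frac{176611}{406} = \frac{5474941}{406}$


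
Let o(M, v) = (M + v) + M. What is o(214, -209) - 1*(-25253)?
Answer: 25472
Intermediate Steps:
o(M, v) = v + 2*M
o(214, -209) - 1*(-25253) = (-209 + 2*214) - 1*(-25253) = (-209 + 428) + 25253 = 219 + 25253 = 25472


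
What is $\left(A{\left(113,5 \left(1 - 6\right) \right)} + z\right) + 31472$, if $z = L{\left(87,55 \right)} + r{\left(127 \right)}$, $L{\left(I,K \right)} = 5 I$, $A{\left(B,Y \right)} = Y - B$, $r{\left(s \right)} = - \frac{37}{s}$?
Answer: $\frac{4034626}{127} \approx 31769.0$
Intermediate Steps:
$z = \frac{55208}{127}$ ($z = 5 \cdot 87 - \frac{37}{127} = 435 - \frac{37}{127} = \frac{55208}{127} \approx 434.71$)
$\left(A{\left(113,5 \left(1 - 6\right) \right)} + z\right) + 31472 = \left(\left(5 \left(1 - 6\right) - 113\right) + \frac{55208}{127}\right) + 31472 = \left(\left(5 \left(-5\right) - 113\right) + \frac{55208}{127}\right) + 31472 = \left(\left(-25 - 113\right) + \frac{55208}{127}\right) + 31472 = \left(-138 + \frac{55208}{127}\right) + 31472 = \frac{37682}{127} + 31472 = \frac{4034626}{127}$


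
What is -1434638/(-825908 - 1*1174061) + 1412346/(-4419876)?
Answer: 586045641269/1473269163974 ≈ 0.39779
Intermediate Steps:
-1434638/(-825908 - 1*1174061) + 1412346/(-4419876) = -1434638/(-825908 - 1174061) + 1412346*(-1/4419876) = -1434638/(-1999969) - 235391/736646 = -1434638*(-1/1999969) - 235391/736646 = 1434638/1999969 - 235391/736646 = 586045641269/1473269163974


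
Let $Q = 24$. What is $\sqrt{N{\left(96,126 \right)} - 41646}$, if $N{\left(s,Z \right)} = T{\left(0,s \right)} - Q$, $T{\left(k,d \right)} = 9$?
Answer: $3 i \sqrt{4629} \approx 204.11 i$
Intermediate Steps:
$N{\left(s,Z \right)} = -15$ ($N{\left(s,Z \right)} = 9 - 24 = -15$)
$\sqrt{N{\left(96,126 \right)} - 41646} = \sqrt{-15 - 41646} = \sqrt{-41661} = 3 i \sqrt{4629}$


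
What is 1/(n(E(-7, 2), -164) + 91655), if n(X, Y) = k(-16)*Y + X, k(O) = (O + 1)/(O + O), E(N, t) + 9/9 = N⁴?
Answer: 8/751825 ≈ 1.0641e-5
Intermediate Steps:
E(N, t) = -1 + N⁴
k(O) = (1 + O)/(2*O) (k(O) = (1 + O)/((2*O)) = (1 + O)*(1/(2*O)) = (1 + O)/(2*O))
n(X, Y) = X + 15*Y/32 (n(X, Y) = ((½)*(1 - 16)/(-16))*Y + X = ((½)*(-1/16)*(-15))*Y + X = 15*Y/32 + X = X + 15*Y/32)
1/(n(E(-7, 2), -164) + 91655) = 1/(((-1 + (-7)⁴) + (15/32)*(-164)) + 91655) = 1/(((-1 + 2401) - 615/8) + 91655) = 1/((2400 - 615/8) + 91655) = 1/(18585/8 + 91655) = 1/(751825/8) = 8/751825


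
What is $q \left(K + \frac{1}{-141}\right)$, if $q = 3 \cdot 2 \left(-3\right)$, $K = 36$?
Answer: $- \frac{30450}{47} \approx -647.87$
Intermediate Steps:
$q = -18$ ($q = 6 \left(-3\right) = -18$)
$q \left(K + \frac{1}{-141}\right) = - 18 \left(36 + \frac{1}{-141}\right) = - 18 \left(36 - \frac{1}{141}\right) = \left(-18\right) \frac{5075}{141} = - \frac{30450}{47}$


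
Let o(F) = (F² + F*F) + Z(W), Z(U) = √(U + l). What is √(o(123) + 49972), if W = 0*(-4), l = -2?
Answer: √(80230 + I*√2) ≈ 283.25 + 0.003*I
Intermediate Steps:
W = 0
Z(U) = √(-2 + U) (Z(U) = √(U - 2) = √(-2 + U))
o(F) = 2*F² + I*√2 (o(F) = (F² + F*F) + √(-2 + 0) = (F² + F²) + √(-2) = 2*F² + I*√2)
√(o(123) + 49972) = √((2*123² + I*√2) + 49972) = √((2*15129 + I*√2) + 49972) = √((30258 + I*√2) + 49972) = √(80230 + I*√2)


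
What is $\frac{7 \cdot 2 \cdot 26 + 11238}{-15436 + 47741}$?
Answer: $\frac{11602}{32305} \approx 0.35914$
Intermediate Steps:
$\frac{7 \cdot 2 \cdot 26 + 11238}{-15436 + 47741} = \frac{14 \cdot 26 + 11238}{32305} = \left(364 + 11238\right) \frac{1}{32305} = 11602 \cdot \frac{1}{32305} = \frac{11602}{32305}$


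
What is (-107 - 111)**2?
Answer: 47524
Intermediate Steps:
(-107 - 111)**2 = (-218)**2 = 47524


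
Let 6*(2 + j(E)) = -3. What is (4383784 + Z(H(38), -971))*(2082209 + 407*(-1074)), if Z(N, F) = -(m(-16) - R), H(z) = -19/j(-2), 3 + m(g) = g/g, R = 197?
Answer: 7212050977453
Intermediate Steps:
j(E) = -5/2 (j(E) = -2 + (⅙)*(-3) = -2 - ½ = -5/2)
m(g) = -2 (m(g) = -3 + g/g = -3 + 1 = -2)
H(z) = 38/5 (H(z) = -19/(-5/2) = -19*(-⅖) = 38/5)
Z(N, F) = 199 (Z(N, F) = -(-2 - 1*197) = -(-2 - 197) = -1*(-199) = 199)
(4383784 + Z(H(38), -971))*(2082209 + 407*(-1074)) = (4383784 + 199)*(2082209 + 407*(-1074)) = 4383983*(2082209 - 437118) = 4383983*1645091 = 7212050977453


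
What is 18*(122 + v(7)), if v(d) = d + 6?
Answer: 2430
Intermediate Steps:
v(d) = 6 + d
18*(122 + v(7)) = 18*(122 + (6 + 7)) = 18*(122 + 13) = 18*135 = 2430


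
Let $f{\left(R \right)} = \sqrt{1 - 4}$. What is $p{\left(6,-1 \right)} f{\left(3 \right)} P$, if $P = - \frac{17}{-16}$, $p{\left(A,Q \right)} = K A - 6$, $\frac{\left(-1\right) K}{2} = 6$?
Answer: $- \frac{663 i \sqrt{3}}{8} \approx - 143.54 i$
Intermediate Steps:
$K = -12$ ($K = \left(-2\right) 6 = -12$)
$p{\left(A,Q \right)} = -6 - 12 A$ ($p{\left(A,Q \right)} = - 12 A - 6 = -6 - 12 A$)
$P = \frac{17}{16}$ ($P = \left(-17\right) \left(- \frac{1}{16}\right) = \frac{17}{16} \approx 1.0625$)
$f{\left(R \right)} = i \sqrt{3}$ ($f{\left(R \right)} = \sqrt{-3} = i \sqrt{3}$)
$p{\left(6,-1 \right)} f{\left(3 \right)} P = \left(-6 - 72\right) i \sqrt{3} \cdot \frac{17}{16} = - 78 i \sqrt{3} \cdot \frac{17}{16} = - \frac{663 i \sqrt{3}}{8}$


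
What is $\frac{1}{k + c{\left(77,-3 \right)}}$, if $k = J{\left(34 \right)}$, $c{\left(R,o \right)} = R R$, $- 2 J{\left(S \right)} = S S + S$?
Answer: $\frac{1}{5334} \approx 0.00018748$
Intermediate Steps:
$J{\left(S \right)} = - \frac{S}{2} - \frac{S^{2}}{2}$ ($J{\left(S \right)} = - \frac{S S + S}{2} = - \frac{S^{2} + S}{2} = - \frac{S + S^{2}}{2} = - \frac{S}{2} - \frac{S^{2}}{2}$)
$c{\left(R,o \right)} = R^{2}$
$k = -595$ ($k = \left(- \frac{1}{2}\right) 34 \left(1 + 34\right) = \left(- \frac{1}{2}\right) 34 \cdot 35 = -595$)
$\frac{1}{k + c{\left(77,-3 \right)}} = \frac{1}{-595 + 77^{2}} = \frac{1}{-595 + 5929} = \frac{1}{5334}$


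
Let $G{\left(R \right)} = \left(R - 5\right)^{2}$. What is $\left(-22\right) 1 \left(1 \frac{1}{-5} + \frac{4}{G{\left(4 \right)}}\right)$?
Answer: $- \frac{418}{5} \approx -83.6$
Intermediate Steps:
$G{\left(R \right)} = \left(-5 + R\right)^{2}$
$\left(-22\right) 1 \left(1 \frac{1}{-5} + \frac{4}{G{\left(4 \right)}}\right) = \left(-22\right) 1 \left(1 \frac{1}{-5} + \frac{4}{\left(-5 + 4\right)^{2}}\right) = - 22 \left(1 \left(- \frac{1}{5}\right) + \frac{4}{\left(-1\right)^{2}}\right) = - 22 \left(- \frac{1}{5} + \frac{4}{1}\right) = - 22 \left(- \frac{1}{5} + 4 \cdot 1\right) = - 22 \left(- \frac{1}{5} + 4\right) = \left(-22\right) \frac{19}{5} = - \frac{418}{5}$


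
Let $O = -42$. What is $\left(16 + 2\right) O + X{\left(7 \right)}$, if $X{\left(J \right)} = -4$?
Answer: $-760$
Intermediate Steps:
$\left(16 + 2\right) O + X{\left(7 \right)} = \left(16 + 2\right) \left(-42\right) - 4 = 18 \left(-42\right) - 4 = -756 - 4 = -760$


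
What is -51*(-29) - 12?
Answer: 1467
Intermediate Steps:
-51*(-29) - 12 = 1479 - 12 = 1467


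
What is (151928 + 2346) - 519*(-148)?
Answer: 231086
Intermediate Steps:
(151928 + 2346) - 519*(-148) = 154274 + 76812 = 231086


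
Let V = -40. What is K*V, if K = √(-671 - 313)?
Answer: -80*I*√246 ≈ -1254.8*I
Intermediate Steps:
K = 2*I*√246 (K = √(-984) = 2*I*√246 ≈ 31.369*I)
K*V = (2*I*√246)*(-40) = -80*I*√246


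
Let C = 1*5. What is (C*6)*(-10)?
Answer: -300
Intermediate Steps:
C = 5
(C*6)*(-10) = (5*6)*(-10) = 30*(-10) = -300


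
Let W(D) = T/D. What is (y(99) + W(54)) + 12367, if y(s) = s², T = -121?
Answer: 1196951/54 ≈ 22166.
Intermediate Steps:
W(D) = -121/D
(y(99) + W(54)) + 12367 = (99² - 121/54) + 12367 = (9801 - 121*1/54) + 12367 = (9801 - 121/54) + 12367 = 529133/54 + 12367 = 1196951/54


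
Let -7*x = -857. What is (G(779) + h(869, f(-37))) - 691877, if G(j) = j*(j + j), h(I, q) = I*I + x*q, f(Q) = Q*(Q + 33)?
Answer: 9065598/7 ≈ 1.2951e+6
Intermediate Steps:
x = 857/7 (x = -⅐*(-857) = 857/7 ≈ 122.43)
f(Q) = Q*(33 + Q)
h(I, q) = I² + 857*q/7 (h(I, q) = I*I + 857*q/7 = I² + 857*q/7)
G(j) = 2*j² (G(j) = j*(2*j) = 2*j²)
(G(779) + h(869, f(-37))) - 691877 = (2*779² + (869² + 857*(-37*(33 - 37))/7)) - 691877 = (2*606841 + (755161 + 857*(-37*(-4))/7)) - 691877 = (1213682 + (755161 + (857/7)*148)) - 691877 = (1213682 + (755161 + 126836/7)) - 691877 = (1213682 + 5412963/7) - 691877 = 13908737/7 - 691877 = 9065598/7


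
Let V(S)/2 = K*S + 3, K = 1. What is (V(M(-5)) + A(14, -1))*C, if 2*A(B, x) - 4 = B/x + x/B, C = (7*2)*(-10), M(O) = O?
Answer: 1265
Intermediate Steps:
V(S) = 6 + 2*S (V(S) = 2*(1*S + 3) = 2*(S + 3) = 2*(3 + S) = 6 + 2*S)
C = -140 (C = 14*(-10) = -140)
A(B, x) = 2 + B/(2*x) + x/(2*B) (A(B, x) = 2 + (B/x + x/B)/2 = 2 + (B/(2*x) + x/(2*B)) = 2 + B/(2*x) + x/(2*B))
(V(M(-5)) + A(14, -1))*C = ((6 + 2*(-5)) + (2 + (½)*14/(-1) + (½)*(-1)/14))*(-140) = ((6 - 10) + (2 + (½)*14*(-1) + (½)*(-1)*(1/14)))*(-140) = (-4 + (2 - 7 - 1/28))*(-140) = (-4 - 141/28)*(-140) = -253/28*(-140) = 1265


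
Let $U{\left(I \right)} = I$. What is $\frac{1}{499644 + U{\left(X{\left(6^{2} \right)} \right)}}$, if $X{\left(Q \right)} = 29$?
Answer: $\frac{1}{499673} \approx 2.0013 \cdot 10^{-6}$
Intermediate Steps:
$\frac{1}{499644 + U{\left(X{\left(6^{2} \right)} \right)}} = \frac{1}{499644 + 29} = \frac{1}{499673}$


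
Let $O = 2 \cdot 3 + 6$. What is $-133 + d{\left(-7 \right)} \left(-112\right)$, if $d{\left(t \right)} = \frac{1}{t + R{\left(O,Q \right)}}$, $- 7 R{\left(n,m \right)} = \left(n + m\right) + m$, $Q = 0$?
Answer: $- \frac{7329}{61} \approx -120.15$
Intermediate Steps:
$O = 12$ ($O = 6 + 6 = 12$)
$R{\left(n,m \right)} = - \frac{2 m}{7} - \frac{n}{7}$ ($R{\left(n,m \right)} = - \frac{\left(n + m\right) + m}{7} = - \frac{\left(m + n\right) + m}{7} = - \frac{n + 2 m}{7} = - \frac{2 m}{7} - \frac{n}{7}$)
$d{\left(t \right)} = \frac{1}{- \frac{12}{7} + t}$ ($d{\left(t \right)} = \frac{1}{t - \frac{12}{7}} = \frac{1}{- \frac{12}{7} + t}$)
$-133 + d{\left(-7 \right)} \left(-112\right) = -133 + \frac{7}{-12 + 7 \left(-7\right)} \left(-112\right) = -133 + \frac{7}{-12 - 49} \left(-112\right) = -133 + \frac{7}{-61} \left(-112\right) = -133 + 7 \left(- \frac{1}{61}\right) \left(-112\right) = -133 - - \frac{784}{61} = -133 + \frac{784}{61} = - \frac{7329}{61}$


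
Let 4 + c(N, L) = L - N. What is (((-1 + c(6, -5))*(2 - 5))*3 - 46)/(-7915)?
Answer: -98/7915 ≈ -0.012382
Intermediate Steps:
c(N, L) = -4 + L - N (c(N, L) = -4 + (L - N) = -4 + L - N)
(((-1 + c(6, -5))*(2 - 5))*3 - 46)/(-7915) = (((-1 + (-4 - 5 - 1*6))*(2 - 5))*3 - 46)/(-7915) = (((-1 + (-4 - 5 - 6))*(-3))*3 - 46)*(-1/7915) = (((-1 - 15)*(-3))*3 - 46)*(-1/7915) = (-16*(-3)*3 - 46)*(-1/7915) = (48*3 - 46)*(-1/7915) = (144 - 46)*(-1/7915) = 98*(-1/7915) = -98/7915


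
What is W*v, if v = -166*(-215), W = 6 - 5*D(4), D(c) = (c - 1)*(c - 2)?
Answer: -856560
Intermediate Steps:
D(c) = (-1 + c)*(-2 + c)
W = -24 (W = 6 - 5*(2 + 4² - 3*4) = 6 - 5*(2 + 16 - 12) = 6 - 5*6 = 6 - 30 = -24)
v = 35690
W*v = -24*35690 = -856560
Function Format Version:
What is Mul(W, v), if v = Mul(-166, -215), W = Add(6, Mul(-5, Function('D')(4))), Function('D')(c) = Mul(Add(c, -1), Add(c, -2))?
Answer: -856560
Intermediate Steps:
Function('D')(c) = Mul(Add(-1, c), Add(-2, c))
W = -24 (W = Add(6, Mul(-5, Add(2, Pow(4, 2), Mul(-3, 4)))) = Add(6, Mul(-5, Add(2, 16, -12))) = Add(6, Mul(-5, 6)) = Add(6, -30) = -24)
v = 35690
Mul(W, v) = Mul(-24, 35690) = -856560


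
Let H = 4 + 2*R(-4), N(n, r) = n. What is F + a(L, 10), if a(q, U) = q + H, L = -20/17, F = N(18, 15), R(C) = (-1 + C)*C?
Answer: 1034/17 ≈ 60.824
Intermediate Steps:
R(C) = C*(-1 + C)
F = 18
H = 44 (H = 4 + 2*(-4*(-1 - 4)) = 4 + 2*(-4*(-5)) = 4 + 2*20 = 4 + 40 = 44)
L = -20/17 (L = -20*1/17 = -20/17 ≈ -1.1765)
a(q, U) = 44 + q (a(q, U) = q + 44 = 44 + q)
F + a(L, 10) = 18 + (44 - 20/17) = 18 + 728/17 = 1034/17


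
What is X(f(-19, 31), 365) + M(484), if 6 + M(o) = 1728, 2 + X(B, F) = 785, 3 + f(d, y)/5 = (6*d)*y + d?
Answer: 2505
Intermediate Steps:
f(d, y) = -15 + 5*d + 30*d*y (f(d, y) = -15 + 5*((6*d)*y + d) = -15 + 5*(6*d*y + d) = -15 + 5*(d + 6*d*y) = -15 + (5*d + 30*d*y) = -15 + 5*d + 30*d*y)
X(B, F) = 783 (X(B, F) = -2 + 785 = 783)
M(o) = 1722 (M(o) = -6 + 1728 = 1722)
X(f(-19, 31), 365) + M(484) = 783 + 1722 = 2505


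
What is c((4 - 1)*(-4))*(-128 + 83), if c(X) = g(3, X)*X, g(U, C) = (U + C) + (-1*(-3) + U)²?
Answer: 14580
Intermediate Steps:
g(U, C) = C + U + (3 + U)² (g(U, C) = (C + U) + (3 + U)² = C + U + (3 + U)²)
c(X) = X*(39 + X) (c(X) = (X + 3 + (3 + 3)²)*X = (X + 3 + 6²)*X = (X + 3 + 36)*X = (39 + X)*X = X*(39 + X))
c((4 - 1)*(-4))*(-128 + 83) = (((4 - 1)*(-4))*(39 + (4 - 1)*(-4)))*(-128 + 83) = ((3*(-4))*(39 + 3*(-4)))*(-45) = -12*(39 - 12)*(-45) = -12*27*(-45) = -324*(-45) = 14580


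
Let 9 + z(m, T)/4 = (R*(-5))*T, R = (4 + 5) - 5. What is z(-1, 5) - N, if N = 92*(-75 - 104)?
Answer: 16032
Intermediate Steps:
R = 4 (R = 9 - 5 = 4)
z(m, T) = -36 - 80*T (z(m, T) = -36 + 4*((4*(-5))*T) = -36 + 4*(-20*T) = -36 - 80*T)
N = -16468 (N = 92*(-179) = -16468)
z(-1, 5) - N = (-36 - 80*5) - 1*(-16468) = (-36 - 400) + 16468 = -436 + 16468 = 16032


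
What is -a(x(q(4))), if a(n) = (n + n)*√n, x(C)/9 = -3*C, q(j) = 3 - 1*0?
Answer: 1458*I ≈ 1458.0*I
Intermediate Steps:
q(j) = 3 (q(j) = 3 + 0 = 3)
x(C) = -27*C (x(C) = 9*(-3*C) = -27*C)
a(n) = 2*n^(3/2) (a(n) = (2*n)*√n = 2*n^(3/2))
-a(x(q(4))) = -2*(-27*3)^(3/2) = -2*(-81)^(3/2) = -2*(-729*I) = -(-1458)*I = 1458*I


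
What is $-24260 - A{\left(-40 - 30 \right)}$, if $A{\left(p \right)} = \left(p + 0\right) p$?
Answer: $-29160$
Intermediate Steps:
$A{\left(p \right)} = p^{2}$ ($A{\left(p \right)} = p p = p^{2}$)
$-24260 - A{\left(-40 - 30 \right)} = -24260 - \left(-40 - 30\right)^{2} = -24260 - \left(-70\right)^{2} = -24260 - 4900 = -29160$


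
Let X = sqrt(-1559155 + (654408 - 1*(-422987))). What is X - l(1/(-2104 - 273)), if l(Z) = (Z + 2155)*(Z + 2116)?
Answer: -25764465085254/5650129 + 4*I*sqrt(30110) ≈ -4.56e+6 + 694.09*I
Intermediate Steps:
l(Z) = (2116 + Z)*(2155 + Z) (l(Z) = (2155 + Z)*(2116 + Z) = (2116 + Z)*(2155 + Z))
X = 4*I*sqrt(30110) (X = sqrt(-1559155 + (654408 + 422987)) = sqrt(-1559155 + 1077395) = sqrt(-481760) = 4*I*sqrt(30110) ≈ 694.09*I)
X - l(1/(-2104 - 273)) = 4*I*sqrt(30110) - (4559980 + (1/(-2104 - 273))**2 + 4271/(-2104 - 273)) = 4*I*sqrt(30110) - (4559980 + (1/(-2377))**2 + 4271/(-2377)) = 4*I*sqrt(30110) - (4559980 + (-1/2377)**2 + 4271*(-1/2377)) = 4*I*sqrt(30110) - (4559980 + 1/5650129 - 4271/2377) = 4*I*sqrt(30110) - 1*25764465085254/5650129 = 4*I*sqrt(30110) - 25764465085254/5650129 = -25764465085254/5650129 + 4*I*sqrt(30110)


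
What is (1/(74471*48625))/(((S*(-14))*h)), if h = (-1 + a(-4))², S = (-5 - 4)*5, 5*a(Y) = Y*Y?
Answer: 1/11041617821850 ≈ 9.0566e-14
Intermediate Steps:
a(Y) = Y²/5 (a(Y) = (Y*Y)/5 = Y²/5)
S = -45 (S = -9*5 = -45)
h = 121/25 (h = (-1 + (⅕)*(-4)²)² = (-1 + (⅕)*16)² = (-1 + 16/5)² = (11/5)² = 121/25 ≈ 4.8400)
(1/(74471*48625))/(((S*(-14))*h)) = (1/(74471*48625))/((-45*(-14)*(121/25))) = ((1/74471)*(1/48625))/((630*(121/25))) = 1/(3621152375*(15246/5)) = (1/3621152375)*(5/15246) = 1/11041617821850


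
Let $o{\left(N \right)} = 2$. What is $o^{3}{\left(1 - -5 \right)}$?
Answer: $8$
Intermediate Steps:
$o^{3}{\left(1 - -5 \right)} = 2^{3} = 8$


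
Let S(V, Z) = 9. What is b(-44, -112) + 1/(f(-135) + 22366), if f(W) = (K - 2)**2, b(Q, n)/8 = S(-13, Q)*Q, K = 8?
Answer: -70969535/22402 ≈ -3168.0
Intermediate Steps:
b(Q, n) = 72*Q (b(Q, n) = 8*(9*Q) = 72*Q)
f(W) = 36 (f(W) = (8 - 2)**2 = 6**2 = 36)
b(-44, -112) + 1/(f(-135) + 22366) = 72*(-44) + 1/(36 + 22366) = -3168 + 1/22402 = -70969535/22402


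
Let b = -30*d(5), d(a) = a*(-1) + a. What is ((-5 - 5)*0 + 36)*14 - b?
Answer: 504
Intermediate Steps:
d(a) = 0 (d(a) = -a + a = 0)
b = 0 (b = -30*0 = 0)
((-5 - 5)*0 + 36)*14 - b = ((-5 - 5)*0 + 36)*14 - 1*0 = (-10*0 + 36)*14 + 0 = (0 + 36)*14 + 0 = 36*14 + 0 = 504 + 0 = 504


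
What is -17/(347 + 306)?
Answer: -17/653 ≈ -0.026034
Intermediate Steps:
-17/(347 + 306) = -17/653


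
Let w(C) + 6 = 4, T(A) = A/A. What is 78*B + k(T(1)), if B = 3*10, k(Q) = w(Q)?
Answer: 2338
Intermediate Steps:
T(A) = 1
w(C) = -2 (w(C) = -6 + 4 = -2)
k(Q) = -2
B = 30
78*B + k(T(1)) = 78*30 - 2 = 2340 - 2 = 2338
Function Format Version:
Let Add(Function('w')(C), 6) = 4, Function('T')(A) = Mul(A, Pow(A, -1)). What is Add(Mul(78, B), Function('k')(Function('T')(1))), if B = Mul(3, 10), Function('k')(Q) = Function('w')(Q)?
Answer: 2338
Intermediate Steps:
Function('T')(A) = 1
Function('w')(C) = -2 (Function('w')(C) = Add(-6, 4) = -2)
Function('k')(Q) = -2
B = 30
Add(Mul(78, B), Function('k')(Function('T')(1))) = Add(Mul(78, 30), -2) = Add(2340, -2) = 2338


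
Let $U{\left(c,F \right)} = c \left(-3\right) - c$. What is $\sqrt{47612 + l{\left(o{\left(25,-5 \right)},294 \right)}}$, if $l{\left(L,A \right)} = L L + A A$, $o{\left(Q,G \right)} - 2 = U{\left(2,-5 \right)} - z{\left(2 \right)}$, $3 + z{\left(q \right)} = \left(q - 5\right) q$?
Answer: $\sqrt{134057} \approx 366.14$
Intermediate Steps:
$z{\left(q \right)} = -3 + q \left(-5 + q\right)$ ($z{\left(q \right)} = -3 + \left(q - 5\right) q = -3 + \left(-5 + q\right) q = -3 + q \left(-5 + q\right)$)
$U{\left(c,F \right)} = - 4 c$ ($U{\left(c,F \right)} = - 3 c - c = - 4 c$)
$o{\left(Q,G \right)} = 3$ ($o{\left(Q,G \right)} = 2 - \left(9 - 10\right) = 2 - -1 = 2 + \left(-8 + 9\right) = 2 + 1 = 3$)
$l{\left(L,A \right)} = A^{2} + L^{2}$ ($l{\left(L,A \right)} = L^{2} + A^{2} = A^{2} + L^{2}$)
$\sqrt{47612 + l{\left(o{\left(25,-5 \right)},294 \right)}} = \sqrt{47612 + \left(294^{2} + 3^{2}\right)} = \sqrt{47612 + \left(86436 + 9\right)} = \sqrt{47612 + 86445} = \sqrt{134057}$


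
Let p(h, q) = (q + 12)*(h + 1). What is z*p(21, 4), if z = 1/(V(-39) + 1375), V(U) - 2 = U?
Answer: 176/669 ≈ 0.26308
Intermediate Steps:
V(U) = 2 + U
p(h, q) = (1 + h)*(12 + q) (p(h, q) = (12 + q)*(1 + h) = (1 + h)*(12 + q))
z = 1/1338 (z = 1/((2 - 39) + 1375) = 1/(-37 + 1375) = 1/1338 ≈ 0.00074738)
z*p(21, 4) = (12 + 4 + 12*21 + 21*4)/1338 = (12 + 4 + 252 + 84)/1338 = (1/1338)*352 = 176/669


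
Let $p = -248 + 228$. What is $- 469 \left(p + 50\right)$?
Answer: $-14070$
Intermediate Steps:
$p = -20$
$- 469 \left(p + 50\right) = - 469 \left(-20 + 50\right) = \left(-469\right) 30 = -14070$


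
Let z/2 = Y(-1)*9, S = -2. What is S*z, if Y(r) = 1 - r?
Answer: -72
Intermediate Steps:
z = 36 (z = 2*((1 - 1*(-1))*9) = 2*((1 + 1)*9) = 2*(2*9) = 2*18 = 36)
S*z = -2*36 = -72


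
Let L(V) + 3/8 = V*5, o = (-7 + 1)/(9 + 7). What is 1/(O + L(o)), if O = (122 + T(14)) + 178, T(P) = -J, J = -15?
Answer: 4/1251 ≈ 0.0031974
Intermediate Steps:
T(P) = 15 (T(P) = -1*(-15) = 15)
o = -3/8 (o = -6/16 = -6*1/16 = -3/8 ≈ -0.37500)
L(V) = -3/8 + 5*V (L(V) = -3/8 + V*5 = -3/8 + 5*V)
O = 315 (O = (122 + 15) + 178 = 137 + 178 = 315)
1/(O + L(o)) = 1/(315 + (-3/8 + 5*(-3/8))) = 1/(315 + (-3/8 - 15/8)) = 1/(315 - 9/4) = 1/(1251/4) = 4/1251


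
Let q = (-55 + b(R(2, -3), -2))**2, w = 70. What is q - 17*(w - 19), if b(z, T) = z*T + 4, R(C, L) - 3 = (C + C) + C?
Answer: 3894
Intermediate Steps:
R(C, L) = 3 + 3*C (R(C, L) = 3 + ((C + C) + C) = 3 + (2*C + C) = 3 + 3*C)
b(z, T) = 4 + T*z (b(z, T) = T*z + 4 = 4 + T*z)
q = 4761 (q = (-55 + (4 - 2*(3 + 3*2)))**2 = (-55 + (4 - 2*(3 + 6)))**2 = (-55 + (4 - 2*9))**2 = (-55 + (4 - 18))**2 = (-55 - 14)**2 = (-69)**2 = 4761)
q - 17*(w - 19) = 4761 - 17*(70 - 19) = 4761 - 17*51 = 4761 - 1*867 = 4761 - 867 = 3894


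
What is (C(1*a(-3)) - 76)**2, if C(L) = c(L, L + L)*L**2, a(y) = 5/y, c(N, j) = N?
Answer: 4739329/729 ≈ 6501.1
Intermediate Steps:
C(L) = L**3 (C(L) = L*L**2 = L**3)
(C(1*a(-3)) - 76)**2 = ((1*(5/(-3)))**3 - 76)**2 = ((1*(5*(-1/3)))**3 - 76)**2 = ((1*(-5/3))**3 - 76)**2 = ((-5/3)**3 - 76)**2 = (-125/27 - 76)**2 = (-2177/27)**2 = 4739329/729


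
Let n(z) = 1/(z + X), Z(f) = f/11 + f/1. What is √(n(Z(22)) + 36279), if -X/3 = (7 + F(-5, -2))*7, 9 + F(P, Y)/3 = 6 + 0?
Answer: √158031390/66 ≈ 190.47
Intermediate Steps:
F(P, Y) = -9 (F(P, Y) = -27 + 3*(6 + 0) = -27 + 3*6 = -27 + 18 = -9)
X = 42 (X = -3*(7 - 9)*7 = -(-6)*7 = -3*(-14) = 42)
Z(f) = 12*f/11 (Z(f) = f*(1/11) + f*1 = f/11 + f = 12*f/11)
n(z) = 1/(42 + z) (n(z) = 1/(z + 42) = 1/(42 + z))
√(n(Z(22)) + 36279) = √(1/(42 + (12/11)*22) + 36279) = √(1/(42 + 24) + 36279) = √(1/66 + 36279) = √(2394415/66) = √158031390/66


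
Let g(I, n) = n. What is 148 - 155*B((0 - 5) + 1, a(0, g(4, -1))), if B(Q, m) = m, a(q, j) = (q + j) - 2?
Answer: 613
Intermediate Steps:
a(q, j) = -2 + j + q (a(q, j) = (j + q) - 2 = -2 + j + q)
148 - 155*B((0 - 5) + 1, a(0, g(4, -1))) = 148 - 155*(-2 - 1 + 0) = 148 - 155*(-3) = 148 + 465 = 613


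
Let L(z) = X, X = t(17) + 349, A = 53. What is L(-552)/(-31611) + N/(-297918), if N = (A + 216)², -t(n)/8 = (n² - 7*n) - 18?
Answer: -676369555/3139161966 ≈ -0.21546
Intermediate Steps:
t(n) = 144 - 8*n² + 56*n (t(n) = -8*((n² - 7*n) - 18) = -8*(-18 + n² - 7*n) = 144 - 8*n² + 56*n)
X = -867 (X = (144 - 8*17² + 56*17) + 349 = (144 - 8*289 + 952) + 349 = (144 - 2312 + 952) + 349 = -1216 + 349 = -867)
L(z) = -867
N = 72361 (N = (53 + 216)² = 269² = 72361)
L(-552)/(-31611) + N/(-297918) = -867/(-31611) + 72361/(-297918) = -867*(-1/31611) + 72361*(-1/297918) = 289/10537 - 72361/297918 = -676369555/3139161966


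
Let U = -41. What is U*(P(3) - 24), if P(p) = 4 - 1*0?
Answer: 820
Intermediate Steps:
P(p) = 4 (P(p) = 4 + 0 = 4)
U*(P(3) - 24) = -41*(4 - 24) = -41*(-20) = 820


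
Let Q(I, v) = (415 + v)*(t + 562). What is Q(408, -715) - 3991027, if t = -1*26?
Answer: -4151827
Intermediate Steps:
t = -26
Q(I, v) = 222440 + 536*v (Q(I, v) = (415 + v)*(-26 + 562) = (415 + v)*536 = 222440 + 536*v)
Q(408, -715) - 3991027 = (222440 + 536*(-715)) - 3991027 = (222440 - 383240) - 3991027 = -160800 - 3991027 = -4151827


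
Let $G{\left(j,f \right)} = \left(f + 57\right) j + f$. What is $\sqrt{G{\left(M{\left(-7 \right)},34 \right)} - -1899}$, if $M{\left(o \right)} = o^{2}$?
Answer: $2 \sqrt{1598} \approx 79.95$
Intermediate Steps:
$G{\left(j,f \right)} = f + j \left(57 + f\right)$ ($G{\left(j,f \right)} = \left(57 + f\right) j + f = j \left(57 + f\right) + f = f + j \left(57 + f\right)$)
$\sqrt{G{\left(M{\left(-7 \right)},34 \right)} - -1899} = \sqrt{\left(34 + 57 \left(-7\right)^{2} + 34 \left(-7\right)^{2}\right) - -1899} = \sqrt{\left(34 + 57 \cdot 49 + 34 \cdot 49\right) + 1899} = \sqrt{\left(34 + 2793 + 1666\right) + 1899} = \sqrt{4493 + 1899} = \sqrt{6392} = 2 \sqrt{1598}$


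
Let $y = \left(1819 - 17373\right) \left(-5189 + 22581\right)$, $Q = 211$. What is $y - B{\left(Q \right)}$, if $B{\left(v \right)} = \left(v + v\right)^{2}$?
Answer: $-270693252$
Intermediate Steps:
$B{\left(v \right)} = 4 v^{2}$ ($B{\left(v \right)} = \left(2 v\right)^{2} = 4 v^{2}$)
$y = -270515168$ ($y = \left(-15554\right) 17392 = -270515168$)
$y - B{\left(Q \right)} = -270515168 - 4 \cdot 211^{2} = -270515168 - 4 \cdot 44521 = -270515168 - 178084 = -270693252$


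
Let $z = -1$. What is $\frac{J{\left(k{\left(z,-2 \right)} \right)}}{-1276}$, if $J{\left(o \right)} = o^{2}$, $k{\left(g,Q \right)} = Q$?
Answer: $- \frac{1}{319} \approx -0.0031348$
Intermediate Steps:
$\frac{J{\left(k{\left(z,-2 \right)} \right)}}{-1276} = \frac{\left(-2\right)^{2}}{-1276} = 4 \left(- \frac{1}{1276}\right) = - \frac{1}{319}$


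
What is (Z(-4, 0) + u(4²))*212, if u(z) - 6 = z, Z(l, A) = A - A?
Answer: 4664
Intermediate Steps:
Z(l, A) = 0
u(z) = 6 + z
(Z(-4, 0) + u(4²))*212 = (0 + (6 + 4²))*212 = (0 + (6 + 16))*212 = (0 + 22)*212 = 22*212 = 4664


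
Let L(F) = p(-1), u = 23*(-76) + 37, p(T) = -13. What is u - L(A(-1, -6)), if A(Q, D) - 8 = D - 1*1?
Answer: -1698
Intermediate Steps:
A(Q, D) = 7 + D (A(Q, D) = 8 + (D - 1*1) = 8 + (D - 1) = 8 + (-1 + D) = 7 + D)
u = -1711 (u = -1748 + 37 = -1711)
L(F) = -13
u - L(A(-1, -6)) = -1711 - 1*(-13) = -1711 + 13 = -1698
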